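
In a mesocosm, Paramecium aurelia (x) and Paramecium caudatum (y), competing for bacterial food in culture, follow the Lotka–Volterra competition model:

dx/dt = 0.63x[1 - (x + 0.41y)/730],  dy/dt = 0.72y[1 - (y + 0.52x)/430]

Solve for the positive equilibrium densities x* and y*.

Setting both brackets to zero gives the nullclines x + 0.41y = 730 and 0.52x + y = 430.
Substituting y = 430 - 0.52x into the first: x(1 - 0.41·0.52) = 730 - 0.41·430.
So x* = 554/0.787 = 704, and then y* = 430 - 0.52·704 = 64.1.

x* ≈ 704, y* ≈ 64.1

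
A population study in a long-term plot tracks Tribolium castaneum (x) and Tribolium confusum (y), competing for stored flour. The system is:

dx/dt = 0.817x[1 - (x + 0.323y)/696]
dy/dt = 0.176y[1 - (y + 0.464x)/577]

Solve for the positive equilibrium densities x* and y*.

x* ≈ 599, y* ≈ 299

Setting both brackets to zero gives the nullclines x + 0.323y = 696 and 0.464x + y = 577.
Substituting y = 577 - 0.464x into the first: x(1 - 0.323·0.464) = 696 - 0.323·577.
So x* = 510/0.85 = 599, and then y* = 577 - 0.464·599 = 299.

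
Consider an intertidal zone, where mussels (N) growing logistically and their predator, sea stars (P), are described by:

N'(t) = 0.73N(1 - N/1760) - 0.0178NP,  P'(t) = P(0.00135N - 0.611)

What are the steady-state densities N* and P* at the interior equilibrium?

N* ≈ 453, P* ≈ 30.5

From dP/dt = 0 with P > 0: 0.00135N* = 0.611, so N* = 453.
Substitute into dN/dt = 0: 0.73(1 - 453/1760) = 0.0178P*.
The bracket is 0.743, giving P* = 0.542/0.0178 = 30.5.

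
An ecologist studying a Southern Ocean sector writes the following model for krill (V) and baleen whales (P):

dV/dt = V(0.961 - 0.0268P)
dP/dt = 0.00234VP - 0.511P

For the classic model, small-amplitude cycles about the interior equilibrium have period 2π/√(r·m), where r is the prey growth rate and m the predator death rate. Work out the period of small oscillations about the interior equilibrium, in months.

T ≈ 8.97 months

Here r = 0.961 and m = 0.511, so r·m = 0.491.
ω = √0.491 = 0.701 per month, hence T = 2π/ω ≈ 8.97 months.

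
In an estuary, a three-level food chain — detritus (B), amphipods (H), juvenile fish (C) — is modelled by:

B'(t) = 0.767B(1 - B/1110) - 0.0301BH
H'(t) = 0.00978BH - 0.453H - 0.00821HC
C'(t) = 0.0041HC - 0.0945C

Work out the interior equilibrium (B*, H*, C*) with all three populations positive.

B* ≈ 106, H* ≈ 23, C* ≈ 71.1

From dC/dt = 0: 0.0041H* = 0.0945, so H* = 23.
From dB/dt = 0: 0.767(1 - B*/1110) = 0.0301·23, giving B* = 1110·(1 - 0.905) = 106.
From dH/dt = 0: 0.00978·106 - 0.453 = 0.00821C*, so C* = 0.583/0.00821 = 71.1.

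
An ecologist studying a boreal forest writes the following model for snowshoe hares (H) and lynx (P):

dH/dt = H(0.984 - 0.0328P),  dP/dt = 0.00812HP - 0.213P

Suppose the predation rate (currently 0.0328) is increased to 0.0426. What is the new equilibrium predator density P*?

P* ≈ 23.1

At the interior fixed point, setting dH/dt = 0 with H > 0 fixes P* = (prey growth rate)/(HP coefficient) — independent of the other coefficients.
With the change, P* = 0.984/0.0426 = 23.1; it falls from 30.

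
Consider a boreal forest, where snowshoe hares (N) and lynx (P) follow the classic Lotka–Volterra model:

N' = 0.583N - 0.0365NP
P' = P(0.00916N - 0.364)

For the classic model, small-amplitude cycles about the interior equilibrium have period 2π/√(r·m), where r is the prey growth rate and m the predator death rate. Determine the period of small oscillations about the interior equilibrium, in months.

T ≈ 13.6 months

Here r = 0.583 and m = 0.364, so r·m = 0.212.
ω = √0.212 = 0.461 per month, hence T = 2π/ω ≈ 13.6 months.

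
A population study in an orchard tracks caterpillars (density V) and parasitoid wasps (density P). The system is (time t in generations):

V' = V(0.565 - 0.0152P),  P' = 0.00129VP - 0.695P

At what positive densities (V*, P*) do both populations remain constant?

V* ≈ 539, P* ≈ 37.2

Set dP/dt = 0 with P > 0: 0.00129V - 0.695 = 0, so V* = 0.695/0.00129 = 539.
Set dV/dt = 0 with V > 0: 0.565 - 0.0152P = 0, so P* = 0.565/0.0152 = 37.2.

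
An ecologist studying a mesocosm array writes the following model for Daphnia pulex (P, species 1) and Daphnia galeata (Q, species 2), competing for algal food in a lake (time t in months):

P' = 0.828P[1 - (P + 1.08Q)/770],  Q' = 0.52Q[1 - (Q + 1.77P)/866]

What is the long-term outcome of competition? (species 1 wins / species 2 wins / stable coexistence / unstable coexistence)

unstable coexistence (outcome depends on initial conditions)

Compare the nullcline intercepts: K1/α12 = 770/1.08 = 713 < K2 = 866; K2/α21 = 866/1.77 = 489 < K1 = 770.
Since both are reversed, neither can invade when rare; the interior point is a saddle.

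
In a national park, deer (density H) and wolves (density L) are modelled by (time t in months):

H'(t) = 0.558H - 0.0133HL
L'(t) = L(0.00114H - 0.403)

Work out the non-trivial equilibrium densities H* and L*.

Set dL/dt = 0 with L > 0: 0.00114H - 0.403 = 0, so H* = 0.403/0.00114 = 354.
Set dH/dt = 0 with H > 0: 0.558 - 0.0133L = 0, so L* = 0.558/0.0133 = 42.

H* ≈ 354, L* ≈ 42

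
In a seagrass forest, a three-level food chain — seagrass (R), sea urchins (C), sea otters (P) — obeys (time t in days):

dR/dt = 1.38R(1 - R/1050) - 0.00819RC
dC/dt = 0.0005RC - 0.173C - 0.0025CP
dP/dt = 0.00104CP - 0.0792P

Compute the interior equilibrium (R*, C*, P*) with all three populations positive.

R* ≈ 575, C* ≈ 76.2, P* ≈ 45.9

From dP/dt = 0: 0.00104C* = 0.0792, so C* = 76.2.
From dR/dt = 0: 1.38(1 - R*/1050) = 0.00819·76.2, giving R* = 1050·(1 - 0.452) = 575.
From dC/dt = 0: 0.0005·575 - 0.173 = 0.0025P*, so P* = 0.115/0.0025 = 45.9.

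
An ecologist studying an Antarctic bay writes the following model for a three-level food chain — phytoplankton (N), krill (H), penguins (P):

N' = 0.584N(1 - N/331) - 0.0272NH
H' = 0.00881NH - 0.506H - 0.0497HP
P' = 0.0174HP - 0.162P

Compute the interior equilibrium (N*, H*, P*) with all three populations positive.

N* ≈ 187, H* ≈ 9.31, P* ≈ 23.1

From dP/dt = 0: 0.0174H* = 0.162, so H* = 9.31.
From dN/dt = 0: 0.584(1 - N*/331) = 0.0272·9.31, giving N* = 331·(1 - 0.434) = 187.
From dH/dt = 0: 0.00881·187 - 0.506 = 0.0497P*, so P* = 1.15/0.0497 = 23.1.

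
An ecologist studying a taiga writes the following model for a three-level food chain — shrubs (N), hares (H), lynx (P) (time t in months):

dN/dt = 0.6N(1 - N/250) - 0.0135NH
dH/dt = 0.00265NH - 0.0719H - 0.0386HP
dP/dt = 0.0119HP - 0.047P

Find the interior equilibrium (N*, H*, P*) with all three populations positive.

From dP/dt = 0: 0.0119H* = 0.047, so H* = 3.95.
From dN/dt = 0: 0.6(1 - N*/250) = 0.0135·3.95, giving N* = 250·(1 - 0.0889) = 228.
From dH/dt = 0: 0.00265·228 - 0.0719 = 0.0386P*, so P* = 0.532/0.0386 = 13.8.

N* ≈ 228, H* ≈ 3.95, P* ≈ 13.8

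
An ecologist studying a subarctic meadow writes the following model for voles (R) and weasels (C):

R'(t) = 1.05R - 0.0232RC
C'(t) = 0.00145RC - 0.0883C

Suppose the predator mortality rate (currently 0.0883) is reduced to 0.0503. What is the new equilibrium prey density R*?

At the interior fixed point, setting dC/dt = 0 with C > 0 fixes R* = (predator death rate)/(RC coefficient) — independent of the other coefficients.
With the change, R* = 0.0503/0.00145 = 34.7; it falls from 60.9.

R* ≈ 34.7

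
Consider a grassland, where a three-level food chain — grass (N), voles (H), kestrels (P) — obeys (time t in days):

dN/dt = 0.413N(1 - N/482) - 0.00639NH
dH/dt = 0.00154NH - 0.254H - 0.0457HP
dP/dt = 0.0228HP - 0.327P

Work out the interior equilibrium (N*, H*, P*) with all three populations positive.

From dP/dt = 0: 0.0228H* = 0.327, so H* = 14.3.
From dN/dt = 0: 0.413(1 - N*/482) = 0.00639·14.3, giving N* = 482·(1 - 0.222) = 375.
From dH/dt = 0: 0.00154·375 - 0.254 = 0.0457P*, so P* = 0.324/0.0457 = 7.08.

N* ≈ 375, H* ≈ 14.3, P* ≈ 7.08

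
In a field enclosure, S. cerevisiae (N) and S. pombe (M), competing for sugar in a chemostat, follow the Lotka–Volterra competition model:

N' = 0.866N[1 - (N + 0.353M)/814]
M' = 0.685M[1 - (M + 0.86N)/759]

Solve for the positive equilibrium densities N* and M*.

N* ≈ 784, M* ≈ 84.7

Setting both brackets to zero gives the nullclines N + 0.353M = 814 and 0.86N + M = 759.
Substituting M = 759 - 0.86N into the first: N(1 - 0.353·0.86) = 814 - 0.353·759.
So N* = 546/0.696 = 784, and then M* = 759 - 0.86·784 = 84.7.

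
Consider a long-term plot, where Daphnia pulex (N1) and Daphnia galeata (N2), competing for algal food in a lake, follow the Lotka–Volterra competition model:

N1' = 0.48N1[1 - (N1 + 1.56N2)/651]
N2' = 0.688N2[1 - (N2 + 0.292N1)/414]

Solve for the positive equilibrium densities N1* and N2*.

Setting both brackets to zero gives the nullclines N1 + 1.56N2 = 651 and 0.292N1 + N2 = 414.
Substituting N2 = 414 - 0.292N1 into the first: N1(1 - 1.56·0.292) = 651 - 1.56·414.
So N1* = 5.16/0.544 = 9.48, and then N2* = 414 - 0.292·9.48 = 411.

N1* ≈ 9.48, N2* ≈ 411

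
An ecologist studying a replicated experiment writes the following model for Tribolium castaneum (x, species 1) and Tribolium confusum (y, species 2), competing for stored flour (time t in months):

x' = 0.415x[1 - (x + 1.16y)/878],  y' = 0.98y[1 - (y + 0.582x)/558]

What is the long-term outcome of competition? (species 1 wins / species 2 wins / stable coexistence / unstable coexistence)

stable coexistence

Compare the nullcline intercepts: K1/α12 = 878/1.16 = 757 > K2 = 558; K2/α21 = 558/0.582 = 959 > K1 = 878.
Since both inequalities hold, each species can invade when rare, so the interior equilibrium is stable.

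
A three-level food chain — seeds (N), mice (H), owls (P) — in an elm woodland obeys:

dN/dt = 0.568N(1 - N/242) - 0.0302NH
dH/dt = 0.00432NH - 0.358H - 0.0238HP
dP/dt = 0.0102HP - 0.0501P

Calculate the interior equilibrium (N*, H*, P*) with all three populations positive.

N* ≈ 179, H* ≈ 4.91, P* ≈ 17.4

From dP/dt = 0: 0.0102H* = 0.0501, so H* = 4.91.
From dN/dt = 0: 0.568(1 - N*/242) = 0.0302·4.91, giving N* = 242·(1 - 0.261) = 179.
From dH/dt = 0: 0.00432·179 - 0.358 = 0.0238P*, so P* = 0.414/0.0238 = 17.4.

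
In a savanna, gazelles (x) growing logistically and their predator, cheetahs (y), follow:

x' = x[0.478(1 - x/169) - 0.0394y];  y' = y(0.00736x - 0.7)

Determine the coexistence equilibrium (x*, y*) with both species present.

From dy/dt = 0 with y > 0: 0.00736x* = 0.7, so x* = 95.1.
Substitute into dx/dt = 0: 0.478(1 - 95.1/169) = 0.0394y*.
The bracket is 0.437, giving y* = 0.209/0.0394 = 5.3.

x* ≈ 95.1, y* ≈ 5.3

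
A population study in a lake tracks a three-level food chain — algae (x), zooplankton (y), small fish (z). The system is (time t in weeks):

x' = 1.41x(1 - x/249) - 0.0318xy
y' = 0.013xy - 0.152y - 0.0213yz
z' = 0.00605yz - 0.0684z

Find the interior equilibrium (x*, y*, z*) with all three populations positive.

From dz/dt = 0: 0.00605y* = 0.0684, so y* = 11.3.
From dx/dt = 0: 1.41(1 - x*/249) = 0.0318·11.3, giving x* = 249·(1 - 0.255) = 186.
From dy/dt = 0: 0.013·186 - 0.152 = 0.0213z*, so z* = 2.26/0.0213 = 106.

x* ≈ 186, y* ≈ 11.3, z* ≈ 106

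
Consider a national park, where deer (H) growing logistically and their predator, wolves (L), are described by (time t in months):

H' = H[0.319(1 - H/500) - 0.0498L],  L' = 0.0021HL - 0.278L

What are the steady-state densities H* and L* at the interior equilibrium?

H* ≈ 132, L* ≈ 4.71

From dL/dt = 0 with L > 0: 0.0021H* = 0.278, so H* = 132.
Substitute into dH/dt = 0: 0.319(1 - 132/500) = 0.0498L*.
The bracket is 0.735, giving L* = 0.235/0.0498 = 4.71.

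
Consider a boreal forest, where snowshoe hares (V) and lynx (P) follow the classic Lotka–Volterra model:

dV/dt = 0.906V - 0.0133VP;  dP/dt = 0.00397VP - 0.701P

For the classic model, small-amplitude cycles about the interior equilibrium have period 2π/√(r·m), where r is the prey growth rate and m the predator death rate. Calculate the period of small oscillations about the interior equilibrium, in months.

Here r = 0.906 and m = 0.701, so r·m = 0.635.
ω = √0.635 = 0.797 per month, hence T = 2π/ω ≈ 7.88 months.

T ≈ 7.88 months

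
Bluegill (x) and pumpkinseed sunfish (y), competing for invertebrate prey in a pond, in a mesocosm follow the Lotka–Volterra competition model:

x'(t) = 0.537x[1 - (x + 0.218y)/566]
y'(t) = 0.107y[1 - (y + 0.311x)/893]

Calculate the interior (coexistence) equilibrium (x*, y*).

Setting both brackets to zero gives the nullclines x + 0.218y = 566 and 0.311x + y = 893.
Substituting y = 893 - 0.311x into the first: x(1 - 0.218·0.311) = 566 - 0.218·893.
So x* = 371/0.932 = 398, and then y* = 893 - 0.311·398 = 769.

x* ≈ 398, y* ≈ 769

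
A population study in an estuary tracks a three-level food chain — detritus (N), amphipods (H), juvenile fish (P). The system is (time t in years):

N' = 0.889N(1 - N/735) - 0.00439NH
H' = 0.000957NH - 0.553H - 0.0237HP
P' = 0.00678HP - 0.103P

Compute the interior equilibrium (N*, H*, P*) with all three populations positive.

From dP/dt = 0: 0.00678H* = 0.103, so H* = 15.2.
From dN/dt = 0: 0.889(1 - N*/735) = 0.00439·15.2, giving N* = 735·(1 - 0.075) = 680.
From dH/dt = 0: 0.000957·680 - 0.553 = 0.0237P*, so P* = 0.0976/0.0237 = 4.12.

N* ≈ 680, H* ≈ 15.2, P* ≈ 4.12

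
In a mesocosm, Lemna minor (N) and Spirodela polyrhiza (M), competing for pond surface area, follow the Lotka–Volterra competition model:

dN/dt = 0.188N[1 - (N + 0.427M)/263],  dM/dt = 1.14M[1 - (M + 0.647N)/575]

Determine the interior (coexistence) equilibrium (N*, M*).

N* ≈ 24.1, M* ≈ 559

Setting both brackets to zero gives the nullclines N + 0.427M = 263 and 0.647N + M = 575.
Substituting M = 575 - 0.647N into the first: N(1 - 0.427·0.647) = 263 - 0.427·575.
So N* = 17.5/0.724 = 24.1, and then M* = 575 - 0.647·24.1 = 559.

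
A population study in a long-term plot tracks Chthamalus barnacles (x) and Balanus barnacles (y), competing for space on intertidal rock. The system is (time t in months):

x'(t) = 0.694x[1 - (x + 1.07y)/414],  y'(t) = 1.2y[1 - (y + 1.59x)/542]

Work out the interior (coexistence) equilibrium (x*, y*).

x* ≈ 237, y* ≈ 166

Setting both brackets to zero gives the nullclines x + 1.07y = 414 and 1.59x + y = 542.
Substituting y = 542 - 1.59x into the first: x(1 - 1.07·1.59) = 414 - 1.07·542.
So x* = -166/-0.701 = 237, and then y* = 542 - 1.59·237 = 166.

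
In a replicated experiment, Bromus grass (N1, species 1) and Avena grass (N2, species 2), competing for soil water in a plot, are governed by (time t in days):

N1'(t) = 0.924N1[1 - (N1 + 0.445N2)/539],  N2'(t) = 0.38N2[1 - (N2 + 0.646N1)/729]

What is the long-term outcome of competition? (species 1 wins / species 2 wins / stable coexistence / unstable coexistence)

Compare the nullcline intercepts: K1/α12 = 539/0.445 = 1210 > K2 = 729; K2/α21 = 729/0.646 = 1130 > K1 = 539.
Since both inequalities hold, each species can invade when rare, so the interior equilibrium is stable.

stable coexistence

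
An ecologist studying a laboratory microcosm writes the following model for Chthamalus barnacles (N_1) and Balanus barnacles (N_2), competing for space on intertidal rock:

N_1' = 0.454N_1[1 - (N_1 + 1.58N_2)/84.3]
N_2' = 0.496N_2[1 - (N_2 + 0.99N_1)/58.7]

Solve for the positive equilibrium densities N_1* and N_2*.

N_1* ≈ 15, N_2* ≈ 43.9

Setting both brackets to zero gives the nullclines N_1 + 1.58N_2 = 84.3 and 0.99N_1 + N_2 = 58.7.
Substituting N_2 = 58.7 - 0.99N_1 into the first: N_1(1 - 1.58·0.99) = 84.3 - 1.58·58.7.
So N_1* = -8.45/-0.564 = 15, and then N_2* = 58.7 - 0.99·15 = 43.9.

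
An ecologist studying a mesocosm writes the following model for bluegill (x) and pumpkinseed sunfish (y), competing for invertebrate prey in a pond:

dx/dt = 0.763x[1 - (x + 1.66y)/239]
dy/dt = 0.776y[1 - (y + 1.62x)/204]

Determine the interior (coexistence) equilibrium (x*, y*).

Setting both brackets to zero gives the nullclines x + 1.66y = 239 and 1.62x + y = 204.
Substituting y = 204 - 1.62x into the first: x(1 - 1.66·1.62) = 239 - 1.66·204.
So x* = -99.6/-1.69 = 59, and then y* = 204 - 1.62·59 = 108.

x* ≈ 59, y* ≈ 108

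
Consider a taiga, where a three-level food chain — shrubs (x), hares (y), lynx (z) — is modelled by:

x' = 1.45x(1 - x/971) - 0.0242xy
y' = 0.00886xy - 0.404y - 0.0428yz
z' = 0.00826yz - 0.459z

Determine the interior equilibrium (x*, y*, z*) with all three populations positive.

From dz/dt = 0: 0.00826y* = 0.459, so y* = 55.6.
From dx/dt = 0: 1.45(1 - x*/971) = 0.0242·55.6, giving x* = 971·(1 - 0.927) = 70.5.
From dy/dt = 0: 0.00886·70.5 - 0.404 = 0.0428z*, so z* = 0.22/0.0428 = 5.15.

x* ≈ 70.5, y* ≈ 55.6, z* ≈ 5.15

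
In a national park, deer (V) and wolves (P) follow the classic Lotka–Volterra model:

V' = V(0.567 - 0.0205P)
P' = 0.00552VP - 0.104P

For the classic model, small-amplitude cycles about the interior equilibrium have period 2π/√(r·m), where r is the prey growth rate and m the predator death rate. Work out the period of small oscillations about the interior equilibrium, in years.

T ≈ 25.9 years

Here r = 0.567 and m = 0.104, so r·m = 0.059.
ω = √0.059 = 0.243 per year, hence T = 2π/ω ≈ 25.9 years.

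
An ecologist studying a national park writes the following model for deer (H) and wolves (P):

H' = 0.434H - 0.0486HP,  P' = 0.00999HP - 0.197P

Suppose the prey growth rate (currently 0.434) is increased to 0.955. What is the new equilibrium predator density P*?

P* ≈ 19.7

At the interior fixed point, setting dH/dt = 0 with H > 0 fixes P* = (prey growth rate)/(HP coefficient) — independent of the other coefficients.
With the change, P* = 0.955/0.0486 = 19.7; it rises from 8.93.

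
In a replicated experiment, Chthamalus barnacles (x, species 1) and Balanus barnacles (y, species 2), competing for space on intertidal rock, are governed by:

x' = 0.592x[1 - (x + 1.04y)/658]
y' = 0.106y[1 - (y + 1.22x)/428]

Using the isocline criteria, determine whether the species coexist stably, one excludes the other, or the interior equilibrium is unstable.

species 1 excludes species 2

Compare the nullcline intercepts: K1/α12 = 658/1.04 = 633 > K2 = 428; K2/α21 = 428/1.22 = 351 < K1 = 658.
Since the inequalities point opposite ways, species 1 can invade but species 2 cannot.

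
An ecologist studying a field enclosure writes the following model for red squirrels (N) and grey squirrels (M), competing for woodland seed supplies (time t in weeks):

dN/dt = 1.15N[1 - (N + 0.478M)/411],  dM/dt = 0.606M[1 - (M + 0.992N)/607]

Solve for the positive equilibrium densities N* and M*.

Setting both brackets to zero gives the nullclines N + 0.478M = 411 and 0.992N + M = 607.
Substituting M = 607 - 0.992N into the first: N(1 - 0.478·0.992) = 411 - 0.478·607.
So N* = 121/0.526 = 230, and then M* = 607 - 0.992·230 = 379.

N* ≈ 230, M* ≈ 379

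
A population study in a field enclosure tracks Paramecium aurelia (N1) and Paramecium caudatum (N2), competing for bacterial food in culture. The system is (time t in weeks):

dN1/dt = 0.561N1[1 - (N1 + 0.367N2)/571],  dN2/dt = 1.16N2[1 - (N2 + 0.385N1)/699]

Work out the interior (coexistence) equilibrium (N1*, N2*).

N1* ≈ 366, N2* ≈ 558

Setting both brackets to zero gives the nullclines N1 + 0.367N2 = 571 and 0.385N1 + N2 = 699.
Substituting N2 = 699 - 0.385N1 into the first: N1(1 - 0.367·0.385) = 571 - 0.367·699.
So N1* = 314/0.859 = 366, and then N2* = 699 - 0.385·366 = 558.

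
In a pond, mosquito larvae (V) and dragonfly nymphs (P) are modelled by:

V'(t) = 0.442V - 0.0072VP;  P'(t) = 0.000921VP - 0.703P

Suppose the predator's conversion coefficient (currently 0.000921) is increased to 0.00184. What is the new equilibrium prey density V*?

V* ≈ 382

At the interior fixed point, setting dP/dt = 0 with P > 0 fixes V* = (predator death rate)/(VP coefficient) — independent of the other coefficients.
With the change, V* = 0.703/0.00184 = 382; it falls from 763.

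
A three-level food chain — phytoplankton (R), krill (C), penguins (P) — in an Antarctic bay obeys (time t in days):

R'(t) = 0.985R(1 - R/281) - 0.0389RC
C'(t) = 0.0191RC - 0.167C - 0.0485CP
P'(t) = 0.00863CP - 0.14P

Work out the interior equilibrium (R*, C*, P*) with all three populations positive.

From dP/dt = 0: 0.00863C* = 0.14, so C* = 16.2.
From dR/dt = 0: 0.985(1 - R*/281) = 0.0389·16.2, giving R* = 281·(1 - 0.641) = 101.
From dC/dt = 0: 0.0191·101 - 0.167 = 0.0485P*, so P* = 1.76/0.0485 = 36.3.

R* ≈ 101, C* ≈ 16.2, P* ≈ 36.3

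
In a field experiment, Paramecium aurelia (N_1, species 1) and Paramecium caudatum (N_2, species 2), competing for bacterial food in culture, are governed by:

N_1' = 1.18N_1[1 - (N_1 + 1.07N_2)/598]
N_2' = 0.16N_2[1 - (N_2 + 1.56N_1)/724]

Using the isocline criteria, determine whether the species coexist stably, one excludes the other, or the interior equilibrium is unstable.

unstable coexistence (outcome depends on initial conditions)

Compare the nullcline intercepts: K1/α12 = 598/1.07 = 559 < K2 = 724; K2/α21 = 724/1.56 = 464 < K1 = 598.
Since both are reversed, neither can invade when rare; the interior point is a saddle.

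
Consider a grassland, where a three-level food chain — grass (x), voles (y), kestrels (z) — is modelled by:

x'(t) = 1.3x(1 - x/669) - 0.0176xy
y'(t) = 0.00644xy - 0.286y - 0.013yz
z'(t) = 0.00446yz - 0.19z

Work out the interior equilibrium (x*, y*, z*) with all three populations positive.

x* ≈ 283, y* ≈ 42.6, z* ≈ 118

From dz/dt = 0: 0.00446y* = 0.19, so y* = 42.6.
From dx/dt = 0: 1.3(1 - x*/669) = 0.0176·42.6, giving x* = 669·(1 - 0.577) = 283.
From dy/dt = 0: 0.00644·283 - 0.286 = 0.013z*, so z* = 1.54/0.013 = 118.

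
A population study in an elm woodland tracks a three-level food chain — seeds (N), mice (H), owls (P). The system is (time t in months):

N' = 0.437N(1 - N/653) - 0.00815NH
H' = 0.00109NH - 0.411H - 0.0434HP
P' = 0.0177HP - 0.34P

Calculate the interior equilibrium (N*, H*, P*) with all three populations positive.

From dP/dt = 0: 0.0177H* = 0.34, so H* = 19.2.
From dN/dt = 0: 0.437(1 - N*/653) = 0.00815·19.2, giving N* = 653·(1 - 0.358) = 419.
From dH/dt = 0: 0.00109·419 - 0.411 = 0.0434P*, so P* = 0.0458/0.0434 = 1.05.

N* ≈ 419, H* ≈ 19.2, P* ≈ 1.05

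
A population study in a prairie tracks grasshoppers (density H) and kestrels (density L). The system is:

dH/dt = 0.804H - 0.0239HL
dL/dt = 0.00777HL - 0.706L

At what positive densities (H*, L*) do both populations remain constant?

H* ≈ 90.9, L* ≈ 33.6

Set dL/dt = 0 with L > 0: 0.00777H - 0.706 = 0, so H* = 0.706/0.00777 = 90.9.
Set dH/dt = 0 with H > 0: 0.804 - 0.0239L = 0, so L* = 0.804/0.0239 = 33.6.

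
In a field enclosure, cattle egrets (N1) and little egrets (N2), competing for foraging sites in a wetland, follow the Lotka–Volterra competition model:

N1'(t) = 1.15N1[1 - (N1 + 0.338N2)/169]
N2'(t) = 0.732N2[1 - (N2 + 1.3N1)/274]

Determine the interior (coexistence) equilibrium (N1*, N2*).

N1* ≈ 136, N2* ≈ 96.9

Setting both brackets to zero gives the nullclines N1 + 0.338N2 = 169 and 1.3N1 + N2 = 274.
Substituting N2 = 274 - 1.3N1 into the first: N1(1 - 0.338·1.3) = 169 - 0.338·274.
So N1* = 76.4/0.561 = 136, and then N2* = 274 - 1.3·136 = 96.9.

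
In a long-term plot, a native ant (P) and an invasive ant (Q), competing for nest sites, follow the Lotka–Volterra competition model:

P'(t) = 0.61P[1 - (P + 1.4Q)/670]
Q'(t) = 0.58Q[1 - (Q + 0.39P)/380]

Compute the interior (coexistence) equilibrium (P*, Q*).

Setting both brackets to zero gives the nullclines P + 1.4Q = 670 and 0.39P + Q = 380.
Substituting Q = 380 - 0.39P into the first: P(1 - 1.4·0.39) = 670 - 1.4·380.
So P* = 138/0.454 = 304, and then Q* = 380 - 0.39·304 = 261.

P* ≈ 304, Q* ≈ 261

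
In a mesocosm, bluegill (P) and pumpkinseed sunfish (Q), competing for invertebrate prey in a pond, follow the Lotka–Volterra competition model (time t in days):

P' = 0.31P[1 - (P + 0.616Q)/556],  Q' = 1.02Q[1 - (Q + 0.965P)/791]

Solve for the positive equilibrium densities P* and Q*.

Setting both brackets to zero gives the nullclines P + 0.616Q = 556 and 0.965P + Q = 791.
Substituting Q = 791 - 0.965P into the first: P(1 - 0.616·0.965) = 556 - 0.616·791.
So P* = 68.7/0.406 = 170, and then Q* = 791 - 0.965·170 = 627.

P* ≈ 170, Q* ≈ 627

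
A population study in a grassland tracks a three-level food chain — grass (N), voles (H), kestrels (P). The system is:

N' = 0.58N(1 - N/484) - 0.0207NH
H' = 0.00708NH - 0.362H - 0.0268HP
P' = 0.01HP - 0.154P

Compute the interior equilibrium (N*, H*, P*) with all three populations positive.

N* ≈ 218, H* ≈ 15.4, P* ≈ 44.1

From dP/dt = 0: 0.01H* = 0.154, so H* = 15.4.
From dN/dt = 0: 0.58(1 - N*/484) = 0.0207·15.4, giving N* = 484·(1 - 0.55) = 218.
From dH/dt = 0: 0.00708·218 - 0.362 = 0.0268P*, so P* = 1.18/0.0268 = 44.1.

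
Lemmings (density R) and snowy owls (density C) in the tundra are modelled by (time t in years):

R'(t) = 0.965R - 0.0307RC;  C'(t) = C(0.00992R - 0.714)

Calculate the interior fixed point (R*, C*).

Set dC/dt = 0 with C > 0: 0.00992R - 0.714 = 0, so R* = 0.714/0.00992 = 72.
Set dR/dt = 0 with R > 0: 0.965 - 0.0307C = 0, so C* = 0.965/0.0307 = 31.4.

R* ≈ 72, C* ≈ 31.4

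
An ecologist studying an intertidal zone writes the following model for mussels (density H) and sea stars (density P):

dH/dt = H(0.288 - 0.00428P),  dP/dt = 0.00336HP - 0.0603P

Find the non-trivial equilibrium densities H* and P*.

H* ≈ 17.9, P* ≈ 67.3

Set dP/dt = 0 with P > 0: 0.00336H - 0.0603 = 0, so H* = 0.0603/0.00336 = 17.9.
Set dH/dt = 0 with H > 0: 0.288 - 0.00428P = 0, so P* = 0.288/0.00428 = 67.3.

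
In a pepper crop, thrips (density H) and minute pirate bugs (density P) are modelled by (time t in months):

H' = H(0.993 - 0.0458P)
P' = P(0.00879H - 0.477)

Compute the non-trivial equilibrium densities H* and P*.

Set dP/dt = 0 with P > 0: 0.00879H - 0.477 = 0, so H* = 0.477/0.00879 = 54.3.
Set dH/dt = 0 with H > 0: 0.993 - 0.0458P = 0, so P* = 0.993/0.0458 = 21.7.

H* ≈ 54.3, P* ≈ 21.7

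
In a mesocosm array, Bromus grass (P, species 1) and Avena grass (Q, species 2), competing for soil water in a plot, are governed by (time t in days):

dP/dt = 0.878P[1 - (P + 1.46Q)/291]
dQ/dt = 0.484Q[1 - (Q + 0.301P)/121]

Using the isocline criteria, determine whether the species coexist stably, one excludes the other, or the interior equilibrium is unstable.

Compare the nullcline intercepts: K1/α12 = 291/1.46 = 199 > K2 = 121; K2/α21 = 121/0.301 = 402 > K1 = 291.
Since both inequalities hold, each species can invade when rare, so the interior equilibrium is stable.

stable coexistence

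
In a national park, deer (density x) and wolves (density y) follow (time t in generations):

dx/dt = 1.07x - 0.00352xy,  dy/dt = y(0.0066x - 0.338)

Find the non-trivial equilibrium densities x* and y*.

x* ≈ 51.2, y* ≈ 304

Set dy/dt = 0 with y > 0: 0.0066x - 0.338 = 0, so x* = 0.338/0.0066 = 51.2.
Set dx/dt = 0 with x > 0: 1.07 - 0.00352y = 0, so y* = 1.07/0.00352 = 304.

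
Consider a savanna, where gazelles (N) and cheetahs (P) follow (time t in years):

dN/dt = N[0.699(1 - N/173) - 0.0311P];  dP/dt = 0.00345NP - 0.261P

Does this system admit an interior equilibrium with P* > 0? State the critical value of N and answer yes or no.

The predator equation gives dP/dt > 0 only when N > 0.261/0.00345 = 75.7.
Without the predator, N → K = 173. Since 173 > 75.7, the predator can invade and persist.

Threshold N = 75.7; K > 75.7, so yes, the predator persists.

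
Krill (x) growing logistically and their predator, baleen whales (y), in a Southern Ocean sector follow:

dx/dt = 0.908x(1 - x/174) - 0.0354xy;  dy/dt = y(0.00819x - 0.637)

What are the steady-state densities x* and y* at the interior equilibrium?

x* ≈ 77.8, y* ≈ 14.2

From dy/dt = 0 with y > 0: 0.00819x* = 0.637, so x* = 77.8.
Substitute into dx/dt = 0: 0.908(1 - 77.8/174) = 0.0354y*.
The bracket is 0.553, giving y* = 0.502/0.0354 = 14.2.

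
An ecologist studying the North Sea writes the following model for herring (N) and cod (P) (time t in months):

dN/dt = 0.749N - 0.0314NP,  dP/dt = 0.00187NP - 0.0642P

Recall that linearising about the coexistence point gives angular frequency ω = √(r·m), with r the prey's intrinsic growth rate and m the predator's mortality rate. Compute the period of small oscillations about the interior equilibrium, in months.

Here r = 0.749 and m = 0.0642, so r·m = 0.0481.
ω = √0.0481 = 0.219 per month, hence T = 2π/ω ≈ 28.7 months.

T ≈ 28.7 months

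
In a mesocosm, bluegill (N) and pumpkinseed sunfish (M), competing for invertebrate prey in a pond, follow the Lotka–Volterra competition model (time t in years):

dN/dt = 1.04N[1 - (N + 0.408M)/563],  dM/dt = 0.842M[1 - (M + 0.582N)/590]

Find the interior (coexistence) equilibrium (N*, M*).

N* ≈ 423, M* ≈ 344

Setting both brackets to zero gives the nullclines N + 0.408M = 563 and 0.582N + M = 590.
Substituting M = 590 - 0.582N into the first: N(1 - 0.408·0.582) = 563 - 0.408·590.
So N* = 322/0.763 = 423, and then M* = 590 - 0.582·423 = 344.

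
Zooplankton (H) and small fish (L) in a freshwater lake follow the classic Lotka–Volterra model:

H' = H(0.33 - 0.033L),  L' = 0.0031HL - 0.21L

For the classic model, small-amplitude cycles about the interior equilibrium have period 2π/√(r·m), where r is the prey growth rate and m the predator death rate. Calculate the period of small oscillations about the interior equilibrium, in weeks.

Here r = 0.33 and m = 0.21, so r·m = 0.0693.
ω = √0.0693 = 0.263 per week, hence T = 2π/ω ≈ 23.9 weeks.

T ≈ 23.9 weeks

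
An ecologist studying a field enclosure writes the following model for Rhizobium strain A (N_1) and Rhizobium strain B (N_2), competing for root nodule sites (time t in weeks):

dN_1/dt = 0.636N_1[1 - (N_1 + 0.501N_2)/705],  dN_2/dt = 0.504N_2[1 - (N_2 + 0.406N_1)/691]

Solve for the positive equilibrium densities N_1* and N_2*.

Setting both brackets to zero gives the nullclines N_1 + 0.501N_2 = 705 and 0.406N_1 + N_2 = 691.
Substituting N_2 = 691 - 0.406N_1 into the first: N_1(1 - 0.501·0.406) = 705 - 0.501·691.
So N_1* = 359/0.797 = 450, and then N_2* = 691 - 0.406·450 = 508.

N_1* ≈ 450, N_2* ≈ 508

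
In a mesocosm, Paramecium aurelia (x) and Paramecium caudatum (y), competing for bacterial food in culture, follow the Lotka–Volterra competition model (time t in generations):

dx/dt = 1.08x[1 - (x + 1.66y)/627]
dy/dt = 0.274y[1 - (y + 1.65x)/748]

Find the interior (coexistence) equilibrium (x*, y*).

Setting both brackets to zero gives the nullclines x + 1.66y = 627 and 1.65x + y = 748.
Substituting y = 748 - 1.65x into the first: x(1 - 1.66·1.65) = 627 - 1.66·748.
So x* = -615/-1.74 = 353, and then y* = 748 - 1.65·353 = 165.

x* ≈ 353, y* ≈ 165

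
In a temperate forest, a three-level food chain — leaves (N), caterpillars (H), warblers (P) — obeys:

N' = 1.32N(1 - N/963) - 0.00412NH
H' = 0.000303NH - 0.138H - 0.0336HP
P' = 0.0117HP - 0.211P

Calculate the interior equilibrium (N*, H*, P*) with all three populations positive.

N* ≈ 909, H* ≈ 18, P* ≈ 4.09

From dP/dt = 0: 0.0117H* = 0.211, so H* = 18.
From dN/dt = 0: 1.32(1 - N*/963) = 0.00412·18, giving N* = 963·(1 - 0.0563) = 909.
From dH/dt = 0: 0.000303·909 - 0.138 = 0.0336P*, so P* = 0.137/0.0336 = 4.09.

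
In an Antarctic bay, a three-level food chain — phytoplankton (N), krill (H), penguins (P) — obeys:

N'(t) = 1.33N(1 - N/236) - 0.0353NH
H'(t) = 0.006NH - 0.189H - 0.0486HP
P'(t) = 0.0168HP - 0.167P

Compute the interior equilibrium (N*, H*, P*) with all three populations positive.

From dP/dt = 0: 0.0168H* = 0.167, so H* = 9.94.
From dN/dt = 0: 1.33(1 - N*/236) = 0.0353·9.94, giving N* = 236·(1 - 0.264) = 174.
From dH/dt = 0: 0.006·174 - 0.189 = 0.0486P*, so P* = 0.853/0.0486 = 17.6.

N* ≈ 174, H* ≈ 9.94, P* ≈ 17.6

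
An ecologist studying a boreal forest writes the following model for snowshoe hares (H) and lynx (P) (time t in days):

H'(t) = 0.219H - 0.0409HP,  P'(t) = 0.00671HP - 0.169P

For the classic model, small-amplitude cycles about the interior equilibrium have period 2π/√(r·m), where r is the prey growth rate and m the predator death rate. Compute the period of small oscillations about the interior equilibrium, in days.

T ≈ 32.7 days

Here r = 0.219 and m = 0.169, so r·m = 0.037.
ω = √0.037 = 0.192 per day, hence T = 2π/ω ≈ 32.7 days.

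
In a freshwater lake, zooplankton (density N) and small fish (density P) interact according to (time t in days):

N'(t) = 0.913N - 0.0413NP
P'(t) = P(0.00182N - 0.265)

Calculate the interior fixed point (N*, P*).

Set dP/dt = 0 with P > 0: 0.00182N - 0.265 = 0, so N* = 0.265/0.00182 = 146.
Set dN/dt = 0 with N > 0: 0.913 - 0.0413P = 0, so P* = 0.913/0.0413 = 22.1.

N* ≈ 146, P* ≈ 22.1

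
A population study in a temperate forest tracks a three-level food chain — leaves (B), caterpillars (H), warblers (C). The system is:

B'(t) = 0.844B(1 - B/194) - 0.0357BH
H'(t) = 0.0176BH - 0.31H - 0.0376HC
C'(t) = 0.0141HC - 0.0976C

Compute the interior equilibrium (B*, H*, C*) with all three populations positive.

B* ≈ 137, H* ≈ 6.92, C* ≈ 56

From dC/dt = 0: 0.0141H* = 0.0976, so H* = 6.92.
From dB/dt = 0: 0.844(1 - B*/194) = 0.0357·6.92, giving B* = 194·(1 - 0.293) = 137.
From dH/dt = 0: 0.0176·137 - 0.31 = 0.0376C*, so C* = 2.1/0.0376 = 56.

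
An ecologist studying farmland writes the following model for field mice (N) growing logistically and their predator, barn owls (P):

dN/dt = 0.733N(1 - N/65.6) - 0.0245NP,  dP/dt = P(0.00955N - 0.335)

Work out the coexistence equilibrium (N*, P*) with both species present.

N* ≈ 35.1, P* ≈ 13.9

From dP/dt = 0 with P > 0: 0.00955N* = 0.335, so N* = 35.1.
Substitute into dN/dt = 0: 0.733(1 - 35.1/65.6) = 0.0245P*.
The bracket is 0.465, giving P* = 0.341/0.0245 = 13.9.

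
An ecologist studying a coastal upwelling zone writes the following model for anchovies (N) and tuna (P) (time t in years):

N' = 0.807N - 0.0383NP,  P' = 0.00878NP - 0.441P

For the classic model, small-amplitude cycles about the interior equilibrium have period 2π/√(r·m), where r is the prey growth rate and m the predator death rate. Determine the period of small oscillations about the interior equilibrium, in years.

Here r = 0.807 and m = 0.441, so r·m = 0.356.
ω = √0.356 = 0.597 per year, hence T = 2π/ω ≈ 10.5 years.

T ≈ 10.5 years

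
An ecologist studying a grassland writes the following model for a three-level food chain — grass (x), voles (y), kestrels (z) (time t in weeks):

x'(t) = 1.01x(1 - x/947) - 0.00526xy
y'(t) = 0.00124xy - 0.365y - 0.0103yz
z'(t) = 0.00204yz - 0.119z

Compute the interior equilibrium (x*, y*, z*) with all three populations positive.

From dz/dt = 0: 0.00204y* = 0.119, so y* = 58.3.
From dx/dt = 0: 1.01(1 - x*/947) = 0.00526·58.3, giving x* = 947·(1 - 0.304) = 659.
From dy/dt = 0: 0.00124·659 - 0.365 = 0.0103z*, so z* = 0.453/0.0103 = 43.9.

x* ≈ 659, y* ≈ 58.3, z* ≈ 43.9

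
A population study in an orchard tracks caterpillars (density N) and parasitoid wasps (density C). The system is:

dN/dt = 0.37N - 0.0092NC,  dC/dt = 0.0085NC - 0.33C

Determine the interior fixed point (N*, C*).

N* ≈ 38.8, C* ≈ 40.2

Set dC/dt = 0 with C > 0: 0.0085N - 0.33 = 0, so N* = 0.33/0.0085 = 38.8.
Set dN/dt = 0 with N > 0: 0.37 - 0.0092C = 0, so C* = 0.37/0.0092 = 40.2.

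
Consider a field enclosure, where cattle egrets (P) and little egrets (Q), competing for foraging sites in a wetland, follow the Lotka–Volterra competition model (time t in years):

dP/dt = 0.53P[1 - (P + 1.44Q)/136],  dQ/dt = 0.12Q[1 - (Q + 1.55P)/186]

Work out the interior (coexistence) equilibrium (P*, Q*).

Setting both brackets to zero gives the nullclines P + 1.44Q = 136 and 1.55P + Q = 186.
Substituting Q = 186 - 1.55P into the first: P(1 - 1.44·1.55) = 136 - 1.44·186.
So P* = -132/-1.23 = 107, and then Q* = 186 - 1.55·107 = 20.1.

P* ≈ 107, Q* ≈ 20.1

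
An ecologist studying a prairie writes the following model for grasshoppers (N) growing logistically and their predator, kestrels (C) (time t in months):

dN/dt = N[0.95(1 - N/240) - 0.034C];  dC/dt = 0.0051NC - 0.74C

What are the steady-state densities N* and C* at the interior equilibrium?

From dC/dt = 0 with C > 0: 0.0051N* = 0.74, so N* = 145.
Substitute into dN/dt = 0: 0.95(1 - 145/240) = 0.034C*.
The bracket is 0.395, giving C* = 0.376/0.034 = 11.

N* ≈ 145, C* ≈ 11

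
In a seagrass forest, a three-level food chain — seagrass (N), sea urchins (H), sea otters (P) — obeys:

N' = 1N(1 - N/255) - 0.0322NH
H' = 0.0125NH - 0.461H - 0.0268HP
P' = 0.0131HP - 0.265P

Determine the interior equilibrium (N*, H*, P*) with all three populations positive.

N* ≈ 88.9, H* ≈ 20.2, P* ≈ 24.3

From dP/dt = 0: 0.0131H* = 0.265, so H* = 20.2.
From dN/dt = 0: 1(1 - N*/255) = 0.0322·20.2, giving N* = 255·(1 - 0.651) = 88.9.
From dH/dt = 0: 0.0125·88.9 - 0.461 = 0.0268P*, so P* = 0.65/0.0268 = 24.3.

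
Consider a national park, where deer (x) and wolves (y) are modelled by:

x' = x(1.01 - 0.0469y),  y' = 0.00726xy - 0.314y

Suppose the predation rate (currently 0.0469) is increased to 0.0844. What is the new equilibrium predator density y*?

At the interior fixed point, setting dx/dt = 0 with x > 0 fixes y* = (prey growth rate)/(xy coefficient) — independent of the other coefficients.
With the change, y* = 1.01/0.0844 = 12; it falls from 21.5.

y* ≈ 12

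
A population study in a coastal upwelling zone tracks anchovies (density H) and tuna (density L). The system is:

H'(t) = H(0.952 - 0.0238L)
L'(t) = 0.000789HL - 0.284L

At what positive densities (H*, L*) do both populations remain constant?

H* ≈ 360, L* ≈ 40

Set dL/dt = 0 with L > 0: 0.000789H - 0.284 = 0, so H* = 0.284/0.000789 = 360.
Set dH/dt = 0 with H > 0: 0.952 - 0.0238L = 0, so L* = 0.952/0.0238 = 40.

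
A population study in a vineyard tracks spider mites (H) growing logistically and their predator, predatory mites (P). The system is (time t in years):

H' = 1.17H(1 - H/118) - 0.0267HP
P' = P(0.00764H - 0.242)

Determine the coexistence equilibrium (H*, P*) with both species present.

H* ≈ 31.7, P* ≈ 32.1

From dP/dt = 0 with P > 0: 0.00764H* = 0.242, so H* = 31.7.
Substitute into dH/dt = 0: 1.17(1 - 31.7/118) = 0.0267P*.
The bracket is 0.732, giving P* = 0.856/0.0267 = 32.1.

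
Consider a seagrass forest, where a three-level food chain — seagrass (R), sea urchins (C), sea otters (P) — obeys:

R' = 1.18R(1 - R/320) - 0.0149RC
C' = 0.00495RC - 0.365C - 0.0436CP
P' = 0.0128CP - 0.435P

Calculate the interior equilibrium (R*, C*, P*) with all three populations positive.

From dP/dt = 0: 0.0128C* = 0.435, so C* = 34.
From dR/dt = 0: 1.18(1 - R*/320) = 0.0149·34, giving R* = 320·(1 - 0.429) = 183.
From dC/dt = 0: 0.00495·183 - 0.365 = 0.0436P*, so P* = 0.539/0.0436 = 12.4.

R* ≈ 183, C* ≈ 34, P* ≈ 12.4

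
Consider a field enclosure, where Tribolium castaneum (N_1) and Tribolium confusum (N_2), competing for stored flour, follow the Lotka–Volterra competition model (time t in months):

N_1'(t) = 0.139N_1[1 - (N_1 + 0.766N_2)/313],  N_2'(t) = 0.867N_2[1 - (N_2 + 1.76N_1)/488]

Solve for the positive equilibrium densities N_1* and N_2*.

Setting both brackets to zero gives the nullclines N_1 + 0.766N_2 = 313 and 1.76N_1 + N_2 = 488.
Substituting N_2 = 488 - 1.76N_1 into the first: N_1(1 - 0.766·1.76) = 313 - 0.766·488.
So N_1* = -60.8/-0.348 = 175, and then N_2* = 488 - 1.76·175 = 181.

N_1* ≈ 175, N_2* ≈ 181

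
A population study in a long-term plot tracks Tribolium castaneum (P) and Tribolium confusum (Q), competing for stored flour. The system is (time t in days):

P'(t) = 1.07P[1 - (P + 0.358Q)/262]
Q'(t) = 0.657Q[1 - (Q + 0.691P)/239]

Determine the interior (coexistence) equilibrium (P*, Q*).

P* ≈ 234, Q* ≈ 77

Setting both brackets to zero gives the nullclines P + 0.358Q = 262 and 0.691P + Q = 239.
Substituting Q = 239 - 0.691P into the first: P(1 - 0.358·0.691) = 262 - 0.358·239.
So P* = 176/0.753 = 234, and then Q* = 239 - 0.691·234 = 77.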